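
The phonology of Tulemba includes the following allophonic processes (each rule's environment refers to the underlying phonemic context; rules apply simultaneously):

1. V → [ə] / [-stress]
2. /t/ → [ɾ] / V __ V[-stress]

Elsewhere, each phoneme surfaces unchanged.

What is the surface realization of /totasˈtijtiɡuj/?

/t/ (word-initial) fails the environment for rule 2, so it stays [t].
/o/ meets the environment for rule 1 (in an unstressed syllable) → [ə].
/t/ (between /o/ and /a/): between a vowel and a following unstressed vowel, so rule 2 applies → [ɾ].
/a/ meets the environment for rule 1 (in an unstressed syllable) → [ə].
/s/ (between /a/ and /t/) is unaffected → [s].
/t/ (between /s/ and /i/) is in the target of rule 2 but the environment (between a vowel and a following unstressed vowel) is not met → [t].
/i/ (between /t/ and /j/): rule 1 targets it, but not in an unstressed syllable → unchanged [i].
/j/ (between /i/ and /t/): no rule targets it → [j].
/t/ (between /j/ and /i/) is in the target of rule 2 but the environment (between a vowel and a following unstressed vowel) is not met → [t].
/i/ (between /t/ and /ɡ/) occurs in an unstressed syllable → [ə] by rule 1.
/ɡ/ (between /i/ and /u/) is unaffected → [ɡ].
/u/ — between /ɡ/ and /j/, in an unstressed syllable — surfaces as [ə] (rule 1).
/j/ (word-final) is unaffected → [j].

[təɾəsˈtijtəɡəj]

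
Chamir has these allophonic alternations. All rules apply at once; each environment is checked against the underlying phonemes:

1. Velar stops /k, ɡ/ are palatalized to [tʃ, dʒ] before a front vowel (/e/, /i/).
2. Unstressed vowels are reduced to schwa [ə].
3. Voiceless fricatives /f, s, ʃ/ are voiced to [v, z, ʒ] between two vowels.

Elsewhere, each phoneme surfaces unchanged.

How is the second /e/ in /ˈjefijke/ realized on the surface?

[ə]

/e/ — word-final, in an unstressed syllable — surfaces as [ə] (rule 2).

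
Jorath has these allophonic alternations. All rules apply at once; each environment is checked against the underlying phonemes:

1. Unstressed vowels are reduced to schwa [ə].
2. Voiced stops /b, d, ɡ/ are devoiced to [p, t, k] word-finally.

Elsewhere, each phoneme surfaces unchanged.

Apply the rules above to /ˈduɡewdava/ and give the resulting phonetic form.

[ˈduɡəwdəvə]

/d/ — word-initial; rule 2 does not apply here → [d].
/u/ (between /d/ and /ɡ/): rule 1 targets it, but not in an unstressed syllable → unchanged [u].
/ɡ/ — between /u/ and /e/; rule 2 does not apply here → [ɡ].
/e/ (between /ɡ/ and /w/): in an unstressed syllable, so rule 1 applies → [ə].
/w/ (between /e/ and /d/) is unaffected → [w].
/d/ (between /w/ and /a/) fails the environment for rule 2, so it stays [d].
/a/ (between /d/ and /v/): in an unstressed syllable, so rule 1 applies → [ə].
/v/ (between /a/ and /a/) is unaffected → [v].
Rule 1 applies to /a/ (word-final: in an unstressed syllable) → [ə].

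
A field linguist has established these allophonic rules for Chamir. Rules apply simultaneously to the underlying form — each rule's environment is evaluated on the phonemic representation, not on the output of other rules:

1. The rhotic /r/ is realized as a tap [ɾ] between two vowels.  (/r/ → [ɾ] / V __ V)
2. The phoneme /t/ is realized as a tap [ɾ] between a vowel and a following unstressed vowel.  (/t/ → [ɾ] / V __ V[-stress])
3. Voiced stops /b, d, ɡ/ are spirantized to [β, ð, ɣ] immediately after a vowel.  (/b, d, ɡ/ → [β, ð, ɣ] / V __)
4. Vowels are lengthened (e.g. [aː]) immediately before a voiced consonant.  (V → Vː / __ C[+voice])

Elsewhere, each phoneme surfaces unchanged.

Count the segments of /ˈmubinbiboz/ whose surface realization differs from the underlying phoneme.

Segments that undergo a rule: /u/ → [uː] (rule 4); /b/ → [β] (rule 3); /i/ → [iː] (rule 4); /i/ → [iː] (rule 4); /b/ → [β] (rule 3); /o/ → [oː] (rule 4).
All other segments surface unchanged.

6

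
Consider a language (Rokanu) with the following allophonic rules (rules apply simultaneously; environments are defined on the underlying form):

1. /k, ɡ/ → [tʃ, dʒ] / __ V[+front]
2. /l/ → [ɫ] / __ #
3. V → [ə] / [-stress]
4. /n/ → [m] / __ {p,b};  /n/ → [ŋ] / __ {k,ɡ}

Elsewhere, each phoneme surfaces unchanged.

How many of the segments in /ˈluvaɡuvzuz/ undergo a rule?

Segments that undergo a rule: /a/ → [ə] (rule 3); /u/ → [ə] (rule 3); /u/ → [ə] (rule 3).
All other segments surface unchanged.

3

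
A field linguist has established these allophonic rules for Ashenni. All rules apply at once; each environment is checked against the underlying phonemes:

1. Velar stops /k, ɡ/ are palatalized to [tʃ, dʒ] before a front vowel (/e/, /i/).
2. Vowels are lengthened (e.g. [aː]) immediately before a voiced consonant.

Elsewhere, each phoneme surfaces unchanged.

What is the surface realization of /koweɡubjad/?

/k/ (word-initial): rule 1 targets it, but not before a front vowel → unchanged [k].
/o/ (between /k/ and /w/): before a voiced consonant, so rule 2 applies → [oː].
/w/ (between /o/ and /e/): no rule targets it → [w].
/e/ — between /w/ and /ɡ/, before a voiced consonant — surfaces as [eː] (rule 2).
/ɡ/ (between /e/ and /u/): rule 1 targets it, but not before a front vowel → unchanged [ɡ].
/u/ meets the environment for rule 2 (before a voiced consonant) → [uː].
/b/ — not in any rule's target class → [b].
/j/ (between /b/ and /a/): no rule targets it → [j].
/a/ (between /j/ and /d/): before a voiced consonant, so rule 2 applies → [aː].
/d/ (word-final): no rule targets it → [d].

[koːweːɡuːbjaːd]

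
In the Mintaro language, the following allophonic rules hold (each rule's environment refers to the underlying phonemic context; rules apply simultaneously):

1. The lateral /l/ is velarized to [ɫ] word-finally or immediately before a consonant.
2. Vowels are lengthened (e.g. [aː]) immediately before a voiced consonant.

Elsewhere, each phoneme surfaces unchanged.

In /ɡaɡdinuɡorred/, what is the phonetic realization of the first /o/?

Rule 2 applies to /o/ (between /ɡ/ and /r/: before a voiced consonant) → [oː].

[oː]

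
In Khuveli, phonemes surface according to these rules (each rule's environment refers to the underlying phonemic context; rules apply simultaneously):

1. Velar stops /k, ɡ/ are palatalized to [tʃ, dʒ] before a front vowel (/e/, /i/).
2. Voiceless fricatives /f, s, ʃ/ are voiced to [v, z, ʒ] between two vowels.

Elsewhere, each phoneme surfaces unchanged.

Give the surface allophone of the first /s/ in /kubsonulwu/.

/s/ (between /b/ and /o/) fails the environment for rule 2, so it stays [s].

[s]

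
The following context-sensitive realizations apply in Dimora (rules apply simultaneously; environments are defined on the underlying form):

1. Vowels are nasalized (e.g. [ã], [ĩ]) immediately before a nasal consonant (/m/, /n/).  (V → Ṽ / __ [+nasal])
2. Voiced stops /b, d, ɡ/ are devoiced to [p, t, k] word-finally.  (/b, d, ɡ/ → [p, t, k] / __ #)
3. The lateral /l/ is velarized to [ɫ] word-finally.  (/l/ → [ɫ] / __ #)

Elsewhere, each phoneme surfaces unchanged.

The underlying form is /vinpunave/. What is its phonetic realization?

[vĩnpũnave]

/i/ (between /v/ and /n/) occurs before a nasal consonant → [ĩ] by rule 1.
Rule 1 applies to /u/ (between /p/ and /n/: before a nasal consonant) → [ũ].
/a/ (between /n/ and /v/) fails the environment for rule 1, so it stays [a].
/e/ (word-final): rule 1 targets it, but not before a nasal consonant → unchanged [e].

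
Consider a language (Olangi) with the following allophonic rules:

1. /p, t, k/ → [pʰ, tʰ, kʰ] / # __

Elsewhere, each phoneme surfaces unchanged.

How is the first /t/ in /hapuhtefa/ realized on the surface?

[t]

/t/ (between /h/ and /e/): rule 1 targets it, but not word-initially → unchanged [t].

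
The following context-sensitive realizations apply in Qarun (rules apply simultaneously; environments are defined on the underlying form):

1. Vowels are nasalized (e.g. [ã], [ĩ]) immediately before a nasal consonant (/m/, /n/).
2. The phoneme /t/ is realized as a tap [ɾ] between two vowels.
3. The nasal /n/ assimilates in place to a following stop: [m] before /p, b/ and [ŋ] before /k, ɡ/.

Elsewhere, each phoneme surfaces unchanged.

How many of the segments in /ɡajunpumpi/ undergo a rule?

Segments that undergo a rule: /u/ → [ũ] (rule 1); /n/ → [m] (rule 3); /u/ → [ũ] (rule 1).
All other segments surface unchanged.

3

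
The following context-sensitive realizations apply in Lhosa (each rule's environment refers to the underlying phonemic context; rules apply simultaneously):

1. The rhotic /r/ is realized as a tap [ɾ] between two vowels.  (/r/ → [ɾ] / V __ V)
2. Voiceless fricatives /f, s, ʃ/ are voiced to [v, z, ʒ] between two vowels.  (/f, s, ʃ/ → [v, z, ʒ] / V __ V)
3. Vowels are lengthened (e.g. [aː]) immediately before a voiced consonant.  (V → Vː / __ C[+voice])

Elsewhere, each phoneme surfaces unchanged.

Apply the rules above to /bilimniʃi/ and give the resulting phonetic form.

[biːliːmniʒi]

Rule 3 applies to /i/ (between /b/ and /l/: before a voiced consonant) → [iː].
/i/ (between /l/ and /m/) occurs before a voiced consonant → [iː] by rule 3.
/i/ (between /n/ and /ʃ/) fails the environment for rule 3, so it stays [i].
Rule 2 applies to /ʃ/ (between /i/ and /i/: between two vowels) → [ʒ].
/i/ (word-final) is in the target of rule 3 but the environment (before a voiced consonant) is not met → [i].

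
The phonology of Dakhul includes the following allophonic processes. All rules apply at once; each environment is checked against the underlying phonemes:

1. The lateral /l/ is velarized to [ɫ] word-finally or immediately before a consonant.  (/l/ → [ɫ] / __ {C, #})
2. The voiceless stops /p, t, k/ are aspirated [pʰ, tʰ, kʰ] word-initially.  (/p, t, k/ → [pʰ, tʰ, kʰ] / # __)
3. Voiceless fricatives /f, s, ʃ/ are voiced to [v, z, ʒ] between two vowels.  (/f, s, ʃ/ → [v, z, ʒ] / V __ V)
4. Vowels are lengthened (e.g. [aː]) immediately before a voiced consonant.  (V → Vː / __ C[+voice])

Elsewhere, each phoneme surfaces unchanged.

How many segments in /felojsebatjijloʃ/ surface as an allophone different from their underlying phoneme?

Segments that undergo a rule: /e/ → [eː] (rule 4); /o/ → [oː] (rule 4); /e/ → [eː] (rule 4); /i/ → [iː] (rule 4).
All other segments surface unchanged.

4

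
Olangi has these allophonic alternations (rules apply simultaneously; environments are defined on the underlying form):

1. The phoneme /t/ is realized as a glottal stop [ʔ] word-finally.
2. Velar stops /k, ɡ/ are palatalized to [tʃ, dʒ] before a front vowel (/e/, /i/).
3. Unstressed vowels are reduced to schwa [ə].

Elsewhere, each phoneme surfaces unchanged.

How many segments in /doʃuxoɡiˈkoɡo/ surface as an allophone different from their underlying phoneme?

Segments that undergo a rule: /o/ → [ə] (rule 3); /u/ → [ə] (rule 3); /o/ → [ə] (rule 3); /ɡ/ → [dʒ] (rule 2); /i/ → [ə] (rule 3); /o/ → [ə] (rule 3).
All other segments surface unchanged.

6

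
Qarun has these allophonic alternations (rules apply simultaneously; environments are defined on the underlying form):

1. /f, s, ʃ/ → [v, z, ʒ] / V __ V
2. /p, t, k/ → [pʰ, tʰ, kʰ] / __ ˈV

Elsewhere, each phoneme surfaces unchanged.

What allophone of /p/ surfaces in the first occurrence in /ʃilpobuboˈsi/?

[p]

/p/ (between /l/ and /o/) fails the environment for rule 2, so it stays [p].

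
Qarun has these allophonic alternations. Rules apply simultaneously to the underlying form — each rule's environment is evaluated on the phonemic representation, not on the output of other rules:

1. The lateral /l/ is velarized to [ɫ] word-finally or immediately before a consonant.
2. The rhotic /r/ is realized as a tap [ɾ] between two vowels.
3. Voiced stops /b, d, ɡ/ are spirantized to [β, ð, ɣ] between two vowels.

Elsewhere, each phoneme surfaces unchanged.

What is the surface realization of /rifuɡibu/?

[rifuɣiβu]

/r/ — word-initial; rule 2 does not apply here → [r].
/ɡ/ (between /u/ and /i/) occurs between two vowels → [ɣ] by rule 3.
/b/ (between /i/ and /u/): between two vowels, so rule 3 applies → [β].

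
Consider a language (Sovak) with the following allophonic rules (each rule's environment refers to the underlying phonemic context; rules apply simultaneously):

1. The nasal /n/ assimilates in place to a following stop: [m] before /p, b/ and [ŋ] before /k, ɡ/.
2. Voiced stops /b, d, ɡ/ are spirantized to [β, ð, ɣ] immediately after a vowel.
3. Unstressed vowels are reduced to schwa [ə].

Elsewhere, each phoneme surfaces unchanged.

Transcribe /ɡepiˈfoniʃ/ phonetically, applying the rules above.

/ɡ/ — word-initial; rule 2 does not apply here → [ɡ].
/e/ — between /ɡ/ and /p/, in an unstressed syllable — surfaces as [ə] (rule 3).
/p/ (between /e/ and /i/): no rule targets it → [p].
/i/ (between /p/ and /f/): in an unstressed syllable, so rule 3 applies → [ə].
/f/ — not in any rule's target class → [f].
/o/ (between /f/ and /n/) is in the target of rule 3 but the environment (in an unstressed syllable) is not met → [o].
/n/ (between /o/ and /i/): rule 1 targets it, but not before a labial or velar stop → unchanged [n].
/i/ (between /n/ and /ʃ/) occurs in an unstressed syllable → [ə] by rule 3.
/ʃ/ stays [ʃ].

[ɡəpəˈfonəʃ]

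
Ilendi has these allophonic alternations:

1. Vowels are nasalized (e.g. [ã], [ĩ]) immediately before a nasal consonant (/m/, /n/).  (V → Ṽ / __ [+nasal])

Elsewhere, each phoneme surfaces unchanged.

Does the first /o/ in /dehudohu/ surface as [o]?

/o/ (between /d/ and /h/) is in the target of rule 1 but the environment (before a nasal consonant) is not met → [o].
The actual realization is [o], which matches [o].

Yes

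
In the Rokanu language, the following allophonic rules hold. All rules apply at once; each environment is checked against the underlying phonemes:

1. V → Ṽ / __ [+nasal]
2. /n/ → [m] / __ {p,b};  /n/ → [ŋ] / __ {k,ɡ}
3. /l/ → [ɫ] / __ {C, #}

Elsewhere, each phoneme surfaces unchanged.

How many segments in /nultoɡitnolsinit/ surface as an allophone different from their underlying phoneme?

3

Segments that undergo a rule: /l/ → [ɫ] (rule 3); /l/ → [ɫ] (rule 3); /i/ → [ĩ] (rule 1).
All other segments surface unchanged.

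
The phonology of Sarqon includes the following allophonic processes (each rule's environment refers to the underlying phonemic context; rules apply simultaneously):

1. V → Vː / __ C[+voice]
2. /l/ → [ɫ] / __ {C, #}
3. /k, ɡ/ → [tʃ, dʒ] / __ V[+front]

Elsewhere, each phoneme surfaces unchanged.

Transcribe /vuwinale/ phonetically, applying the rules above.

[vuːwiːnaːle]

/v/ (word-initial) is unaffected → [v].
Rule 1 applies to /u/ (between /v/ and /w/: before a voiced consonant) → [uː].
/w/ (between /u/ and /i/): no rule targets it → [w].
/i/ (between /w/ and /n/) occurs before a voiced consonant → [iː] by rule 1.
/n/ stays [n].
/a/ meets the environment for rule 1 (before a voiced consonant) → [aː].
/l/ (between /a/ and /e/) is in the target of rule 2 but the environment (word-finally or immediately before a consonant) is not met → [l].
/e/ (word-final) fails the environment for rule 1, so it stays [e].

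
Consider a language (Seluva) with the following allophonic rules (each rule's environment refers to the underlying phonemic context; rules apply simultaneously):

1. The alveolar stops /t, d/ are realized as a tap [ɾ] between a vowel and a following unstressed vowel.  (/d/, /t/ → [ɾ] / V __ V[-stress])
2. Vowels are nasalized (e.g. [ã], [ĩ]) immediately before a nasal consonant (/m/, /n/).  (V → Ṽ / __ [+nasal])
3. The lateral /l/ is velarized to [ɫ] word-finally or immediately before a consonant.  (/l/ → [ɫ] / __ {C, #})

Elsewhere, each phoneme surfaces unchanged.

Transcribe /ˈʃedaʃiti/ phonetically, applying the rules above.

[ˈʃeɾaʃiɾi]

/e/ — between /ʃ/ and /d/; rule 2 does not apply here → [e].
/d/ meets the environment for rule 1 (between a vowel and a following unstressed vowel) → [ɾ].
/a/ (between /d/ and /ʃ/) fails the environment for rule 2, so it stays [a].
/i/ (between /ʃ/ and /t/) is in the target of rule 2 but the environment (before a nasal consonant) is not met → [i].
/t/ — between /i/ and /i/, between a vowel and a following unstressed vowel — surfaces as [ɾ] (rule 1).
/i/ — word-final; rule 2 does not apply here → [i].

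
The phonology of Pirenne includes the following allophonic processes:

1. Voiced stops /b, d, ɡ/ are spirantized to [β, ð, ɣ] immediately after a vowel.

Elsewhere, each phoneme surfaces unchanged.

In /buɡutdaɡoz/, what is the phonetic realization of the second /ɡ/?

[ɣ]

Rule 1 applies to /ɡ/ (between /a/ and /o/: immediately after a vowel) → [ɣ].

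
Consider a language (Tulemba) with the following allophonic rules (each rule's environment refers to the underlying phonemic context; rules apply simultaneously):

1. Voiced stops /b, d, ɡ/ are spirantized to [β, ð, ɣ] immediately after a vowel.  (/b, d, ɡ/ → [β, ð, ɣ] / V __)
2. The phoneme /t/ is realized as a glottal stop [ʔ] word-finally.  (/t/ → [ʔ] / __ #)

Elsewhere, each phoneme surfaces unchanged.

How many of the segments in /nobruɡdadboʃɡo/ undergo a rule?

Segments that undergo a rule: /b/ → [β] (rule 1); /ɡ/ → [ɣ] (rule 1); /d/ → [ð] (rule 1).
All other segments surface unchanged.

3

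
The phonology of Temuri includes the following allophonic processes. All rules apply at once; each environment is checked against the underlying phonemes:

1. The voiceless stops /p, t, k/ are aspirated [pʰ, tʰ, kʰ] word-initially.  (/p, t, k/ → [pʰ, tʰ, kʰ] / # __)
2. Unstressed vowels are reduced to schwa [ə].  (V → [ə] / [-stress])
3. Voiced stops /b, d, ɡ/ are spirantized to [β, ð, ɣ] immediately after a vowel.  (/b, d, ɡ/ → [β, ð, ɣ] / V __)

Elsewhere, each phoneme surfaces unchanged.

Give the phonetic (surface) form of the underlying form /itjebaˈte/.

[ətjəβəˈte]

/i/ — word-initial, in an unstressed syllable — surfaces as [ə] (rule 2).
/t/ — between /i/ and /j/; rule 1 does not apply here → [t].
/j/ — not in any rule's target class → [j].
Rule 2 applies to /e/ (between /j/ and /b/: in an unstressed syllable) → [ə].
/b/ meets the environment for rule 3 (immediately after a vowel) → [β].
/a/ (between /b/ and /t/) occurs in an unstressed syllable → [ə] by rule 2.
/t/ (between /a/ and /e/) is in the target of rule 1 but the environment (word-initially) is not met → [t].
/e/ (word-final): rule 2 targets it, but not in an unstressed syllable → unchanged [e].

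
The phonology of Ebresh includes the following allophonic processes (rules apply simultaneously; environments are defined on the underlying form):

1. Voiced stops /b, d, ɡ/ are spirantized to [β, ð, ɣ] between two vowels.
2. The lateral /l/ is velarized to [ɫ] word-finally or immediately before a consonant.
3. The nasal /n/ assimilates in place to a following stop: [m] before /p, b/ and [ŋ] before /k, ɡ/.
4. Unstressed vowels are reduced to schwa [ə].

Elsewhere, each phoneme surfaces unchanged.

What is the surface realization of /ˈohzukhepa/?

[ˈohzəkhəpə]

/o/ (word-initial) is in the target of rule 4 but the environment (in an unstressed syllable) is not met → [o].
/h/ (between /o/ and /z/) is unaffected → [h].
/z/ stays [z].
/u/ meets the environment for rule 4 (in an unstressed syllable) → [ə].
/k/ stays [k].
/h/ (between /k/ and /e/): no rule targets it → [h].
/e/ — between /h/ and /p/, in an unstressed syllable — surfaces as [ə] (rule 4).
/p/ (between /e/ and /a/) is unaffected → [p].
/a/ (word-final): in an unstressed syllable, so rule 4 applies → [ə].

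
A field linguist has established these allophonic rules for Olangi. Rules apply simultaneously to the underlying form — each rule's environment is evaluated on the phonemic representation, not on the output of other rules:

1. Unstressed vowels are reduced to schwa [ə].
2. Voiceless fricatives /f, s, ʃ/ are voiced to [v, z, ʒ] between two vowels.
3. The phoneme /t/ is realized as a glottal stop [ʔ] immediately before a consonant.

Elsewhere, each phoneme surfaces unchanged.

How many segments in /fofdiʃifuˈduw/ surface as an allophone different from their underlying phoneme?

6

Segments that undergo a rule: /o/ → [ə] (rule 1); /i/ → [ə] (rule 1); /ʃ/ → [ʒ] (rule 2); /i/ → [ə] (rule 1); /f/ → [v] (rule 2); /u/ → [ə] (rule 1).
All other segments surface unchanged.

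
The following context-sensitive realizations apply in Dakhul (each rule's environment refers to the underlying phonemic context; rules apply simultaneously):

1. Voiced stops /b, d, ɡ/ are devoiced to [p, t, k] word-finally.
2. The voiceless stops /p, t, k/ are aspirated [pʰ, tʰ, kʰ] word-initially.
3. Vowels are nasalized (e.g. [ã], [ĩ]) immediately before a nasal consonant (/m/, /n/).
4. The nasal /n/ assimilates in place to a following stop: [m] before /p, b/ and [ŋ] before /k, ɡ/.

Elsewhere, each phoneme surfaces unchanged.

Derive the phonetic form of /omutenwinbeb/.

/o/ — word-initial, before a nasal consonant — surfaces as [õ] (rule 3).
/m/ — not in any rule's target class → [m].
/u/ (between /m/ and /t/) fails the environment for rule 3, so it stays [u].
/t/ (between /u/ and /e/) fails the environment for rule 2, so it stays [t].
/e/ (between /t/ and /n/) occurs before a nasal consonant → [ẽ] by rule 3.
/n/ (between /e/ and /w/) is in the target of rule 4 but the environment (before a labial or velar stop) is not met → [n].
/w/ (between /n/ and /i/) is unaffected → [w].
/i/ (between /w/ and /n/): before a nasal consonant, so rule 3 applies → [ĩ].
Rule 4 applies to /n/ (between /i/ and /b/: before a labial or velar stop) → [m].
/b/ — between /n/ and /e/; rule 1 does not apply here → [b].
/e/ (between /b/ and /b/): rule 3 targets it, but not before a nasal consonant → unchanged [e].
Rule 1 applies to /b/ (word-final: word-finally) → [p].

[õmutẽnwĩmbep]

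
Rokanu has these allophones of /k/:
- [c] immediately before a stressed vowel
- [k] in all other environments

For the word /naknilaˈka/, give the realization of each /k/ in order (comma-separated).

Occurrence 1 (position 3): no conditioning environment matches → elsewhere allophone [k].
Occurrence 2 (position 8): immediately before a stressed vowel → [c].

[k], [c]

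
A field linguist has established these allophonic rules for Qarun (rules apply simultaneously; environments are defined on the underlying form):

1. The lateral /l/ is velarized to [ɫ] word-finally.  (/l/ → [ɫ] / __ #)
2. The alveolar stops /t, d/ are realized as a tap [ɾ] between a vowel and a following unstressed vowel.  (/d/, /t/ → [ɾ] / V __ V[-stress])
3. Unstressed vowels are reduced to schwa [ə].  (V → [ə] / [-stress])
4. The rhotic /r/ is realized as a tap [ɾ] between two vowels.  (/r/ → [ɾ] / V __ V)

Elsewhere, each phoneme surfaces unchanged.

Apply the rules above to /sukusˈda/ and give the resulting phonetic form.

[səkəsˈda]

/u/ (between /s/ and /k/): in an unstressed syllable, so rule 3 applies → [ə].
/u/ (between /k/ and /s/) occurs in an unstressed syllable → [ə] by rule 3.
/d/ (between /s/ and /a/): rule 2 targets it, but not between a vowel and a following unstressed vowel → unchanged [d].
/a/ (word-final) is in the target of rule 3 but the environment (in an unstressed syllable) is not met → [a].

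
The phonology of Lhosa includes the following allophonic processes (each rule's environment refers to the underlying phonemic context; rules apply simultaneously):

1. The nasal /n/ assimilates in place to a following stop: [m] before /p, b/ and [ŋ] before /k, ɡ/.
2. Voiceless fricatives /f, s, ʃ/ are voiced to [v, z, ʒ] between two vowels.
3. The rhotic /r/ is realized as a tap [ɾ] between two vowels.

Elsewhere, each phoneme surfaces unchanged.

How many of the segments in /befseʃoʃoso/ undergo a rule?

3

Segments that undergo a rule: /ʃ/ → [ʒ] (rule 2); /ʃ/ → [ʒ] (rule 2); /s/ → [z] (rule 2).
All other segments surface unchanged.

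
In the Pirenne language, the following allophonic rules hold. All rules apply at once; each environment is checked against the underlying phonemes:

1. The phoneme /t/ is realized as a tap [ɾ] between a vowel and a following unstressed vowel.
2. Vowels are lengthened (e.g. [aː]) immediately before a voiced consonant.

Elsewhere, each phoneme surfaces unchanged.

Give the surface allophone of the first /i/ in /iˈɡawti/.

/i/ — word-initial, before a voiced consonant — surfaces as [iː] (rule 2).

[iː]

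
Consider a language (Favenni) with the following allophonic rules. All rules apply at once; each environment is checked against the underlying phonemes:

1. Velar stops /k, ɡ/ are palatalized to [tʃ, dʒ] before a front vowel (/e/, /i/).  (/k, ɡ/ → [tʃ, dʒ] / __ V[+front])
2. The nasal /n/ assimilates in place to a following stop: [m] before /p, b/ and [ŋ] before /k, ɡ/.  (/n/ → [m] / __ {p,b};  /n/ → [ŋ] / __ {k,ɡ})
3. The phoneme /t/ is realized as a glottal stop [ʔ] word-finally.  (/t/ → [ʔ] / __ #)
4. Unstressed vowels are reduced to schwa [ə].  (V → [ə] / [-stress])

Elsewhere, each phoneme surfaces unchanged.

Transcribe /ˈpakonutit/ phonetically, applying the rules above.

/a/ (between /p/ and /k/) fails the environment for rule 4, so it stays [a].
/k/ (between /a/ and /o/) fails the environment for rule 1, so it stays [k].
/o/ — between /k/ and /n/, in an unstressed syllable — surfaces as [ə] (rule 4).
/n/ (between /o/ and /u/) fails the environment for rule 2, so it stays [n].
/u/ (between /n/ and /t/) occurs in an unstressed syllable → [ə] by rule 4.
/t/ — between /u/ and /i/; rule 3 does not apply here → [t].
/i/ (between /t/ and /t/): in an unstressed syllable, so rule 4 applies → [ə].
Rule 3 applies to /t/ (word-final: word-finally) → [ʔ].

[ˈpakənətəʔ]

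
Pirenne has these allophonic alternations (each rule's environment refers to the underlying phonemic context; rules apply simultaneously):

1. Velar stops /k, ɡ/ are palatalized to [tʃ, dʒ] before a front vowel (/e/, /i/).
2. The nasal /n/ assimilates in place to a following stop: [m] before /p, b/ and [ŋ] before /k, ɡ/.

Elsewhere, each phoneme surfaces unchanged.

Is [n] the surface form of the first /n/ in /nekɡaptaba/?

Yes

/n/ (word-initial) is in the target of rule 2 but the environment (before a labial or velar stop) is not met → [n].
The actual realization is [n], which matches [n].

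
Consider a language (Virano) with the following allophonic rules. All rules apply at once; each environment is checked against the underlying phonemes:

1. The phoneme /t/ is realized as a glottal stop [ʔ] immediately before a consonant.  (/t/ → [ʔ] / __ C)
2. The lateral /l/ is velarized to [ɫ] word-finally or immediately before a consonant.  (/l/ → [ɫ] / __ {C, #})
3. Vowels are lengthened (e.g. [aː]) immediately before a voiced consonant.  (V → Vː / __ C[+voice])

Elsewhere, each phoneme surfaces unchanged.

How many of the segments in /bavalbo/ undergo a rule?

Segments that undergo a rule: /a/ → [aː] (rule 3); /a/ → [aː] (rule 3); /l/ → [ɫ] (rule 2).
All other segments surface unchanged.

3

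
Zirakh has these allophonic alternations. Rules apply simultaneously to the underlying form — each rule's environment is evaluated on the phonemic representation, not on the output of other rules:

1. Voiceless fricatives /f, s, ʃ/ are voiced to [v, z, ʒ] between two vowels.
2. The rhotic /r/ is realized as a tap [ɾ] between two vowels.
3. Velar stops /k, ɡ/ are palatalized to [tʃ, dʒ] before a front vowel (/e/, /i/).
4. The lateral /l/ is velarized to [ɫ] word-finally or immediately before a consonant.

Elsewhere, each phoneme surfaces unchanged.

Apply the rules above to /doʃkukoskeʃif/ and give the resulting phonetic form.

[doʃkukostʃeʒif]

/d/ stays [d].
/o/ stays [o].
/ʃ/ (between /o/ and /k/) is in the target of rule 1 but the environment (between two vowels) is not met → [ʃ].
/k/ — between /ʃ/ and /u/; rule 3 does not apply here → [k].
/u/ (between /k/ and /k/) is unaffected → [u].
/k/ — between /u/ and /o/; rule 3 does not apply here → [k].
/o/ — not in any rule's target class → [o].
/s/ — between /o/ and /k/; rule 1 does not apply here → [s].
/k/ (between /s/ and /e/) occurs before a front vowel → [tʃ] by rule 3.
/e/ stays [e].
/ʃ/ (between /e/ and /i/) occurs between two vowels → [ʒ] by rule 1.
/i/ (between /ʃ/ and /f/) is unaffected → [i].
/f/ — word-final; rule 1 does not apply here → [f].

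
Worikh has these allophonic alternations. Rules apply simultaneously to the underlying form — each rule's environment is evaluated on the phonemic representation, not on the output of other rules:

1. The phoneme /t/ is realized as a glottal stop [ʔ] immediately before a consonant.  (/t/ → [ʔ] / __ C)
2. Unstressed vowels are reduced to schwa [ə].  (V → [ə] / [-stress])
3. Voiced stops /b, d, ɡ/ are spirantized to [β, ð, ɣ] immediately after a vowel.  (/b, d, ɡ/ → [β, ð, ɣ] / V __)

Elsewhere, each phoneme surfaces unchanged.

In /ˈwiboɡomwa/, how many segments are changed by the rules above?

Segments that undergo a rule: /b/ → [β] (rule 3); /o/ → [ə] (rule 2); /ɡ/ → [ɣ] (rule 3); /o/ → [ə] (rule 2); /a/ → [ə] (rule 2).
All other segments surface unchanged.

5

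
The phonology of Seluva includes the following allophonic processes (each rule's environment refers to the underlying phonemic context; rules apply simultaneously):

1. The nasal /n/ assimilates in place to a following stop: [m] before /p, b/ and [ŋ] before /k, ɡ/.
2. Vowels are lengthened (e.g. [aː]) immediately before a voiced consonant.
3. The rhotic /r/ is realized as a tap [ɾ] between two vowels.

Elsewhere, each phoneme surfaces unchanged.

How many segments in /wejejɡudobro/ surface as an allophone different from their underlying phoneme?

4

Segments that undergo a rule: /e/ → [eː] (rule 2); /e/ → [eː] (rule 2); /u/ → [uː] (rule 2); /o/ → [oː] (rule 2).
All other segments surface unchanged.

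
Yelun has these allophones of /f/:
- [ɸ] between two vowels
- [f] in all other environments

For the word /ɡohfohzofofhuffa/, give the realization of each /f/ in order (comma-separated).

[f], [ɸ], [f], [f], [f]

Occurrence 1 (position 4): no conditioning environment matches → elsewhere allophone [f].
Occurrence 2 (position 9): between two vowels → [ɸ].
Occurrence 3 (position 11): no conditioning environment matches → elsewhere allophone [f].
Occurrence 4 (position 14): no conditioning environment matches → elsewhere allophone [f].
Occurrence 5 (position 15): no conditioning environment matches → elsewhere allophone [f].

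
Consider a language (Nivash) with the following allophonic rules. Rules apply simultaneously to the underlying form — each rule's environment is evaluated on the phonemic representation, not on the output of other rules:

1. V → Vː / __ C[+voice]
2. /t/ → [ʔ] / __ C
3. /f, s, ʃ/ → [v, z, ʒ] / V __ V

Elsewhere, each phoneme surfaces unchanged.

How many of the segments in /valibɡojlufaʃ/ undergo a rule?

4

Segments that undergo a rule: /a/ → [aː] (rule 1); /i/ → [iː] (rule 1); /o/ → [oː] (rule 1); /f/ → [v] (rule 3).
All other segments surface unchanged.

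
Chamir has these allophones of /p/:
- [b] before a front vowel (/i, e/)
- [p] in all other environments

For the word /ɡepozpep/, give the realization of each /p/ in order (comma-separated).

Occurrence 1 (position 3): no conditioning environment matches → elsewhere allophone [p].
Occurrence 2 (position 6): before a front vowel (/i, e/) → [b].
Occurrence 3 (position 8): no conditioning environment matches → elsewhere allophone [p].

[p], [b], [p]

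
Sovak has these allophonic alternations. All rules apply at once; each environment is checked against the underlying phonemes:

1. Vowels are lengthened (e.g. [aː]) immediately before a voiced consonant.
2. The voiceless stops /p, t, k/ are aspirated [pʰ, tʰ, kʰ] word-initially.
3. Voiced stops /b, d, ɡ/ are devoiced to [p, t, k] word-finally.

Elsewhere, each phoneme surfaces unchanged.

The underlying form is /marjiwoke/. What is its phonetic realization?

[maːrjiːwoke]

/m/ (word-initial) is unaffected → [m].
/a/ (between /m/ and /r/) occurs before a voiced consonant → [aː] by rule 1.
/r/ (between /a/ and /j/) is unaffected → [r].
/j/ (between /r/ and /i/): no rule targets it → [j].
/i/ meets the environment for rule 1 (before a voiced consonant) → [iː].
/w/ (between /i/ and /o/): no rule targets it → [w].
/o/ — between /w/ and /k/; rule 1 does not apply here → [o].
/k/ — between /o/ and /e/; rule 2 does not apply here → [k].
/e/ (word-final): rule 1 targets it, but not before a voiced consonant → unchanged [e].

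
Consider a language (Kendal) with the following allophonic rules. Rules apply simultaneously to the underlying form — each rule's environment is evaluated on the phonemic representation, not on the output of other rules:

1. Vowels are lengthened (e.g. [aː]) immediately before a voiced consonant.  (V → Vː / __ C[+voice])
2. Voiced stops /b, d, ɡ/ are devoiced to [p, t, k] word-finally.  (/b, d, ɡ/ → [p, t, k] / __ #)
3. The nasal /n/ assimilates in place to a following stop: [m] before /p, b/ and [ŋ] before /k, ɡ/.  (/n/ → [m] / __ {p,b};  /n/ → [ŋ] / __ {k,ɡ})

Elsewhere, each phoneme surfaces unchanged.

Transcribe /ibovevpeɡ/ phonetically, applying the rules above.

[iːboːveːvpeːk]

/i/ — word-initial, before a voiced consonant — surfaces as [iː] (rule 1).
/b/ (between /i/ and /o/) is in the target of rule 2 but the environment (word-finally) is not met → [b].
Rule 1 applies to /o/ (between /b/ and /v/: before a voiced consonant) → [oː].
/e/ meets the environment for rule 1 (before a voiced consonant) → [eː].
/e/ meets the environment for rule 1 (before a voiced consonant) → [eː].
Rule 2 applies to /ɡ/ (word-final: word-finally) → [k].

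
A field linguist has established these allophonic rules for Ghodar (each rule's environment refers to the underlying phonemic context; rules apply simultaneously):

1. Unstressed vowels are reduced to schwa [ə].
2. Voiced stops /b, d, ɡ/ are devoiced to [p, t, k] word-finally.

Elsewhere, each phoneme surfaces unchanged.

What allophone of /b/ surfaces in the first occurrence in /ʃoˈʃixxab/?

/b/ meets the environment for rule 2 (word-finally) → [p].

[p]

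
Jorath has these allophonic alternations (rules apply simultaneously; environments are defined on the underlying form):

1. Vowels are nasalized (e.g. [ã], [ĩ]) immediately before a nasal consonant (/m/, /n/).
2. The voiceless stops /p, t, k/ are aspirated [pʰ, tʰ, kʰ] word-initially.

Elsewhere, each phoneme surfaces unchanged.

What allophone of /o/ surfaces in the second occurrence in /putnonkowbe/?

[o]

/o/ (between /k/ and /w/): rule 1 targets it, but not before a nasal consonant → unchanged [o].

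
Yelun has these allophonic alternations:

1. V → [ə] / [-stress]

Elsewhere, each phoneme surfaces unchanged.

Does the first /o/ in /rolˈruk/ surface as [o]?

Rule 1 applies to /o/ (between /r/ and /l/: in an unstressed syllable) → [ə].
The actual realization is [ə], not [o].

No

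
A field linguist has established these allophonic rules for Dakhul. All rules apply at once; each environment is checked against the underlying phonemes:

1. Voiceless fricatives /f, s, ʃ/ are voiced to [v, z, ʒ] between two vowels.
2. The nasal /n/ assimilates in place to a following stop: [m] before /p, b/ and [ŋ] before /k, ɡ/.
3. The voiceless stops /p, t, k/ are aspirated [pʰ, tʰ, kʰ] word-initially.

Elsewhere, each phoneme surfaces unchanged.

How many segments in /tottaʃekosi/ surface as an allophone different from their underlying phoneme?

3

Segments that undergo a rule: /t/ → [tʰ] (rule 3); /ʃ/ → [ʒ] (rule 1); /s/ → [z] (rule 1).
All other segments surface unchanged.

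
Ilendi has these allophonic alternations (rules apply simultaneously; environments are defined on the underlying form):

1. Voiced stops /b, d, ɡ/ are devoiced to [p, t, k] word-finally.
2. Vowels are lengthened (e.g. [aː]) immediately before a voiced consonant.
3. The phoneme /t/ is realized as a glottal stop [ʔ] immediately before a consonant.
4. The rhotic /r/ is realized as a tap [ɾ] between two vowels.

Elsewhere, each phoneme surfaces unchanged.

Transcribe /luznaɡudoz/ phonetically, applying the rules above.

/u/ (between /l/ and /z/): before a voiced consonant, so rule 2 applies → [uː].
Rule 2 applies to /a/ (between /n/ and /ɡ/: before a voiced consonant) → [aː].
/ɡ/ (between /a/ and /u/) is in the target of rule 1 but the environment (word-finally) is not met → [ɡ].
Rule 2 applies to /u/ (between /ɡ/ and /d/: before a voiced consonant) → [uː].
/d/ — between /u/ and /o/; rule 1 does not apply here → [d].
/o/ (between /d/ and /z/) occurs before a voiced consonant → [oː] by rule 2.

[luːznaːɡuːdoːz]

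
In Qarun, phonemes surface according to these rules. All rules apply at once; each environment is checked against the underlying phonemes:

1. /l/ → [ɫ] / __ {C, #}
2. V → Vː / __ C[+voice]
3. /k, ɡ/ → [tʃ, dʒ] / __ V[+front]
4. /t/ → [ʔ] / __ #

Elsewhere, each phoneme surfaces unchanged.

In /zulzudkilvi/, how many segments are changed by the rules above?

Segments that undergo a rule: /u/ → [uː] (rule 2); /l/ → [ɫ] (rule 1); /u/ → [uː] (rule 2); /k/ → [tʃ] (rule 3); /i/ → [iː] (rule 2); /l/ → [ɫ] (rule 1).
All other segments surface unchanged.

6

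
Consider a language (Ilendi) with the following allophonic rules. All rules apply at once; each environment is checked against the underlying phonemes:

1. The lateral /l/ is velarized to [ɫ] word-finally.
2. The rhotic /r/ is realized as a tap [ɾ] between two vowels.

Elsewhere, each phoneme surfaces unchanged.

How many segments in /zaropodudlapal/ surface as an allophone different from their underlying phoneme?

Segments that undergo a rule: /r/ → [ɾ] (rule 2); /l/ → [ɫ] (rule 1).
All other segments surface unchanged.

2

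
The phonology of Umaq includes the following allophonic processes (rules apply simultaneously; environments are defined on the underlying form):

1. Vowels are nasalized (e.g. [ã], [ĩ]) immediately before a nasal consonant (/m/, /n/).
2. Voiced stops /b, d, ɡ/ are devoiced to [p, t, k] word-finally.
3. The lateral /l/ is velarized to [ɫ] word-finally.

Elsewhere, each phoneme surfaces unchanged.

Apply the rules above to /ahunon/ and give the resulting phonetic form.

[ahũnõn]

/a/ (word-initial) is in the target of rule 1 but the environment (before a nasal consonant) is not met → [a].
/h/ (between /a/ and /u/): no rule targets it → [h].
/u/ (between /h/ and /n/): before a nasal consonant, so rule 1 applies → [ũ].
/n/ (between /u/ and /o/) is unaffected → [n].
/o/ (between /n/ and /n/): before a nasal consonant, so rule 1 applies → [õ].
/n/ stays [n].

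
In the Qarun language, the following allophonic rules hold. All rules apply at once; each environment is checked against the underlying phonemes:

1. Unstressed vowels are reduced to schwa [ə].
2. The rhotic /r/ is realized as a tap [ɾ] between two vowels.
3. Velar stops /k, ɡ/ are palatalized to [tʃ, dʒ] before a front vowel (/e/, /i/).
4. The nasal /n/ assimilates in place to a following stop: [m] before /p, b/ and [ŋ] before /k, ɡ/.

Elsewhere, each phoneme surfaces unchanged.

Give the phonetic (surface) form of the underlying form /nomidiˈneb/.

/n/ (word-initial): rule 4 targets it, but not before a labial or velar stop → unchanged [n].
/o/ (between /n/ and /m/): in an unstressed syllable, so rule 1 applies → [ə].
/i/ — between /m/ and /d/, in an unstressed syllable — surfaces as [ə] (rule 1).
/i/ (between /d/ and /n/): in an unstressed syllable, so rule 1 applies → [ə].
/n/ — between /i/ and /e/; rule 4 does not apply here → [n].
/e/ (between /n/ and /b/) fails the environment for rule 1, so it stays [e].

[nəmədəˈneb]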